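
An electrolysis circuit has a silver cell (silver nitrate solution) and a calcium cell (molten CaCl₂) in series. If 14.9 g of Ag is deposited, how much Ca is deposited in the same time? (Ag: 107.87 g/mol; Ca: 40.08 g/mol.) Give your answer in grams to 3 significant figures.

2.77 g

n(Ag) = 14.9 / 107.87 = 0.1381 mol
Ag⁺ + e⁻ → Ag, so n(e⁻) = 0.1381 mol
The cells are in series, so the same charge (and hence the same n(e⁻) = 0.1381 mol) passes through both.
Ca²⁺ + 2e⁻ → Ca, so n(Ca) = 0.1381 / 2 = 0.06905 mol
m(Ca) = 0.06905 × 40.08 = 2.77 g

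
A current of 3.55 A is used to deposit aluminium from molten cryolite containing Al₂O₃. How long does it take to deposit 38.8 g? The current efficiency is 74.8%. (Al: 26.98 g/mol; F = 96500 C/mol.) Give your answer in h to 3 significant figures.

n(Al) = 38.8 / 26.98 = 1.438 mol
Al³⁺ + 3e⁻ → Al, so n(e⁻) = 3 × 1.438 = 4.314 mol
Q = 4.314 × 96500 / 0.748 = 5.566×10^5 C
t = Q / I = 5.566×10^5 / 3.55 = 1.568×10^5 s = 43.6 h

43.6 h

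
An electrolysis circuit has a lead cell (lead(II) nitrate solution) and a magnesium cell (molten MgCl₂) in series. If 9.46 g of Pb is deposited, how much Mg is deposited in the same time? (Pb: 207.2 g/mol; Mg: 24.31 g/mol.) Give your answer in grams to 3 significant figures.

1.11 g

n(Pb) = 9.46 / 207.2 = 0.04566 mol
Pb²⁺ + 2e⁻ → Pb, so n(e⁻) = 2 × 0.04566 = 0.09132 mol
Since the cells are in series, n(e⁻) in the Mg cell is also 0.09132 mol.
Mg²⁺ + 2e⁻ → Mg, so n(Mg) = 0.09132 / 2 = 0.04566 mol
m(Mg) = 0.04566 × 24.31 = 1.11 g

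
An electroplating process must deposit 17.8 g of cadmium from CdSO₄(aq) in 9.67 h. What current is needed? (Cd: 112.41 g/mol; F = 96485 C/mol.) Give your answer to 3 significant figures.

0.878 A

n(Cd) = 17.8 / 112.41 = 0.1583 mol
Cd²⁺ + 2e⁻ → Cd, so n(e⁻) = 2 × 0.1583 = 0.3166 mol
Q = 0.3166 × 96485 = 30550 C
I = Q / t = 30550 / 34812 s = 0.878 A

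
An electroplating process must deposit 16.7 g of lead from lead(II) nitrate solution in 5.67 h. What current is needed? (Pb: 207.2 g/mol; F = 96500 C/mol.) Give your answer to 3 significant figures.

0.762 A

n(Pb) = 16.7 / 207.2 = 0.08060 mol
Pb²⁺ + 2e⁻ → Pb, so n(e⁻) = 2 × 0.08060 = 0.1612 mol
Q = 0.1612 × 96500 = 15560 C
I = Q / t = 15560 / 20412 s = 0.762 A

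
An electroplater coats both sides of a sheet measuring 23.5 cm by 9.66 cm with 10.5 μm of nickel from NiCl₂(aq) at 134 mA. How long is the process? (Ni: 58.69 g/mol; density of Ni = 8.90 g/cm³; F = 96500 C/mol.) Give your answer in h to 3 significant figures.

Plated area = 2 × 23.5 × 9.66 = 454.0 cm²
Volume = 454.0 × 10.5×10⁻⁴ cm = 0.4767 cm³
m(Ni) = 0.4767 × 8.90 = 4.243 g
n(Ni) = 4.243 / 58.69 = 0.07230 mol; n(e⁻) = 2 × 0.07230 = 0.1446 mol
Q = 0.1446 × 96500 = 13950 C
t = 13950 / 0.134 = 1.041×10^5 s = 28.9 h

28.9 h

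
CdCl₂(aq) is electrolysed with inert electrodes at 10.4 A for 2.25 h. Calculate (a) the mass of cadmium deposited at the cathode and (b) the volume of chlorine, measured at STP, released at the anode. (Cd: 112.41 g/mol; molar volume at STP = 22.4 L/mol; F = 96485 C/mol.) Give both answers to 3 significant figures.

Q = 10.4 × 8100 = 84240 C; n(e⁻) = 84240 / 96485 = 0.8731 mol
Cathode: Cd²⁺ + 2e⁻ → Cd → n(Cd) = 0.8731/2 = 0.4366 mol → 49.1 g
Anode: 2Cl⁻ → Cl₂ + 2e⁻ → n(Cl₂) = 0.8731/2 = 0.4366 mol → 9.78 L

49.1 g Cd; 9.78 L Cl₂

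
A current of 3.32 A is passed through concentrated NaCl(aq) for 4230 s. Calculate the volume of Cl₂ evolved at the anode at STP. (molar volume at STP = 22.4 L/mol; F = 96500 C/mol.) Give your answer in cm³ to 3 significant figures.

1630 cm³

Charge passed = 3.32 × 4230 = 14040 C
n(e⁻) = Q/F = 14040/96500 = 0.1455 mol
2Cl⁻ → Cl₂ + 2e⁻, so n(Cl₂) = 0.1455 / 2 = 0.07275 mol
V = 0.07275 × 22.4 = 1.630 L
= 1630 cm³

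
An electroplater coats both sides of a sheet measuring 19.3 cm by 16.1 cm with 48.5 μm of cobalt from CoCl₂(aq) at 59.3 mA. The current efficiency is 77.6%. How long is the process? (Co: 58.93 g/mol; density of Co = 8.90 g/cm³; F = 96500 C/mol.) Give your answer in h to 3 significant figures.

530 h

Plated area = 2 × 19.3 × 16.1 = 621.5 cm²
Volume = 621.5 × 48.5×10⁻⁴ cm = 3.014 cm³
m(Co) = 3.014 × 8.90 = 26.82 g
n(Co) = 26.82 / 58.93 = 0.4551 mol; n(e⁻) = 2 × 0.4551 = 0.9102 mol
Q = 0.9102 × 96500 / 0.776 = 1.132×10^5 C
t = 1.132×10^5 / 0.0593 = 1.909×10^6 s = 530 h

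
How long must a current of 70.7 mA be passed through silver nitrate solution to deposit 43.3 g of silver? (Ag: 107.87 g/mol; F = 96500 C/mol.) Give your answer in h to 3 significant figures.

n(Ag) = 43.3 / 107.87 = 0.4014 mol
Ag⁺ + e⁻ → Ag, so n(e⁻) = 0.4014 mol
Q = 0.4014 × 96500 = 38740 C
t = Q / I = 38740 / 0.0707 = 5.479×10^5 s = 152 h

152 h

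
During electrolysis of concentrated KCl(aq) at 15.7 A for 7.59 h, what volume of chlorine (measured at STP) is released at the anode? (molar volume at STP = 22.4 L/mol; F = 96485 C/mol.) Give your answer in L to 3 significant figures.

49.8 L

Q = It = 15.7 × 27324 = 4.290×10^5 C
n(e⁻) = Q/F = 4.290×10^5/96485 = 4.446 mol
2Cl⁻ → Cl₂ + 2e⁻, so n(Cl₂) = 4.446 / 2 = 2.223 mol
V = 2.223 × 22.4 = 49.80 L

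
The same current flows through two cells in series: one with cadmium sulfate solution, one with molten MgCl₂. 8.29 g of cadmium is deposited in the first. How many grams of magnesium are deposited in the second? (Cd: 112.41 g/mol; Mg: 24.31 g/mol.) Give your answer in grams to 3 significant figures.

1.79 g

n(Cd) = 8.29 / 112.41 = 0.07375 mol
Cd²⁺ + 2e⁻ → Cd, so n(e⁻) = 2 × 0.07375 = 0.1475 mol
Since the cells are in series, n(e⁻) in the Mg cell is also 0.1475 mol.
Mg²⁺ + 2e⁻ → Mg, so n(Mg) = 0.1475 / 2 = 0.07375 mol
m(Mg) = 0.07375 × 24.31 = 1.79 g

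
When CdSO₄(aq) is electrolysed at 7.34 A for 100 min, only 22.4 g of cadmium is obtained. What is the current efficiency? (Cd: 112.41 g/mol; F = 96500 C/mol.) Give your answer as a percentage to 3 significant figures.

Q = 7.34 × 6000 = 44040 C
n(e⁻) = 44040 / 96500 = 0.4564 mol
Cd²⁺ + 2e⁻ → Cd, so theoretical n(Cd) = 0.2282 mol → 25.65 g
Efficiency = 22.4 / 25.65 = 0.8733 = 87.3%

87.3%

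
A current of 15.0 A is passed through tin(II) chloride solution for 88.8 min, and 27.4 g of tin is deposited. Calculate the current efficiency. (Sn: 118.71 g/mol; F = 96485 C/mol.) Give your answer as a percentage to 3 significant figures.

Q = 15.0 × 5328 = 79920 C
n(e⁻) = 79920 / 96485 = 0.8283 mol
Sn²⁺ + 2e⁻ → Sn, so theoretical n(Sn) = 0.4142 mol → 49.17 g
Efficiency = 27.4 / 49.17 = 0.5573 = 55.7%

55.7%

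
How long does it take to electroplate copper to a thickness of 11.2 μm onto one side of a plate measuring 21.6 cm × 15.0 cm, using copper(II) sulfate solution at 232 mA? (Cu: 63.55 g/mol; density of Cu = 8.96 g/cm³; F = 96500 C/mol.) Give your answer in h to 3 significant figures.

11.8 h

Plated area = 21.6 × 15.0 = 324.0 cm²
Volume = 324.0 × 11.2×10⁻⁴ cm = 0.3629 cm³
m(Cu) = 0.3629 × 8.96 = 3.252 g
n(Cu) = 3.252 / 63.55 = 0.05117 mol; n(e⁻) = 2 × 0.05117 = 0.1023 mol
Q = 0.1023 × 96500 = 9872 C
t = 9872 / 0.232 = 42550 s = 11.8 h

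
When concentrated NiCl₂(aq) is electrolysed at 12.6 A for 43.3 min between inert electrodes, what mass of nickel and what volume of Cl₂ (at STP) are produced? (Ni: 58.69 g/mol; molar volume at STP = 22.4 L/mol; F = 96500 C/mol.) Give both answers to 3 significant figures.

9.95 g Ni; 3.80 L Cl₂

Q = 12.6 × 2598 = 32730 C; n(e⁻) = 32730 / 96500 = 0.3392 mol
Cathode: Ni²⁺ + 2e⁻ → Ni → n(Ni) = 0.3392/2 = 0.1696 mol → 9.95 g
Anode: 2Cl⁻ → Cl₂ + 2e⁻ → n(Cl₂) = 0.3392/2 = 0.1696 mol → 3.80 L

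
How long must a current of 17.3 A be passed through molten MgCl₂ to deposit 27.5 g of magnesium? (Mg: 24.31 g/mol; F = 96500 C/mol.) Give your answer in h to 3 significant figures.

3.51 h

n(Mg) = 27.5 / 24.31 = 1.131 mol
Mg²⁺ + 2e⁻ → Mg, so n(e⁻) = 2 × 1.131 = 2.262 mol
Q = 2.262 × 96500 = 2.183×10^5 C
t = Q / I = 2.183×10^5 / 17.3 = 12620 s = 3.51 h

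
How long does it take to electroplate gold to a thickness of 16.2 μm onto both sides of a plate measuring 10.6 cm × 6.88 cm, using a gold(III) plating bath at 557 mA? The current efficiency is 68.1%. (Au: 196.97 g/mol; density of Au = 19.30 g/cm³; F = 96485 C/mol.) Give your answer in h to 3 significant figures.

4.91 h

Plated area = 2 × 10.6 × 6.88 = 145.9 cm²
Volume = 145.9 × 16.2×10⁻⁴ cm = 0.2364 cm³
m(Au) = 0.2364 × 19.30 = 4.563 g
n(Au) = 4.563 / 196.97 = 0.02317 mol; n(e⁻) = 3 × 0.02317 = 0.06951 mol
Q = 0.06951 × 96485 / 0.681 = 9848 C
t = 9848 / 0.557 = 17680 s = 4.91 h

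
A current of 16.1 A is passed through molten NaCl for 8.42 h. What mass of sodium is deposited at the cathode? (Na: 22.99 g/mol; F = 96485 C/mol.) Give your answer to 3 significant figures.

116 g

Q = It = 16.1 × 30312 = 4.880×10^5 C
Moles of electrons = 4.880×10^5 / 96485 = 5.058 mol
Na⁺ + e⁻ → Na, so n(Na) = 5.058 mol
m = 5.058 × 22.99 = 116 g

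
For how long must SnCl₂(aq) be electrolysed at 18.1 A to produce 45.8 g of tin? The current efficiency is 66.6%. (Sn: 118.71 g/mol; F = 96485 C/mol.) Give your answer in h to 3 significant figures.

n(Sn) = 45.8 / 118.71 = 0.3858 mol
Sn²⁺ + 2e⁻ → Sn, so n(e⁻) = 2 × 0.3858 = 0.7716 mol
Q = 0.7716 × 96485 / 0.666 = 1.118×10^5 C
t = Q / I = 1.118×10^5 / 18.1 = 6177 s = 1.72 h

1.72 h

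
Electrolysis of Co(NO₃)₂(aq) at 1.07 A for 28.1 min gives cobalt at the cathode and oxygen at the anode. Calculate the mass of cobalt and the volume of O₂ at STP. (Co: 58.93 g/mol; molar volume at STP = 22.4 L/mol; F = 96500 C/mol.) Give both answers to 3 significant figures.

0.551 g Co; 0.105 L O₂

Q = 1.07 × 1686 = 1804 C; n(e⁻) = 1804 / 96500 = 0.01869 mol
Cathode: Co²⁺ + 2e⁻ → Co → n(Co) = 0.01869/2 = 0.009345 mol → 0.551 g
Anode: 2H₂O → O₂ + 4H⁺ + 4e⁻ → n(O₂) = 0.01869/4 = 0.004673 mol → 0.105 L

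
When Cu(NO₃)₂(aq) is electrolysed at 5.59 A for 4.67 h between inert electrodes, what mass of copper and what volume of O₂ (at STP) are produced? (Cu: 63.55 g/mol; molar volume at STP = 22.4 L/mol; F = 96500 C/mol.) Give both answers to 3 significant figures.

30.9 g Cu; 5.45 L O₂

Q = 5.59 × 16812 = 93980 C; n(e⁻) = 93980 / 96500 = 0.9739 mol
Cathode: Cu²⁺ + 2e⁻ → Cu → n(Cu) = 0.9739/2 = 0.4870 mol → 30.9 g
Anode: 2H₂O → O₂ + 4H⁺ + 4e⁻ → n(O₂) = 0.9739/4 = 0.2435 mol → 5.45 L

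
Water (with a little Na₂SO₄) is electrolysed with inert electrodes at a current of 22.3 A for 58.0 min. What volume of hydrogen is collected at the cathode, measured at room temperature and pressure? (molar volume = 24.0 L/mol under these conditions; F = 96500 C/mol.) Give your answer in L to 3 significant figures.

9.65 L

Q = 22.3 A × 3480 s = 77600 C
Moles of electrons = 77600 / 96500 = 0.8041 mol
2H⁺ + 2e⁻ → H₂, so n(H₂) = 0.8041 / 2 = 0.4021 mol
V = 0.4021 × 24.0 = 9.650 L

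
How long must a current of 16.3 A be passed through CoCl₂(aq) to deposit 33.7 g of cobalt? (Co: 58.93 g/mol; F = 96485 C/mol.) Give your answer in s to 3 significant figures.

n(Co) = 33.7 / 58.93 = 0.5719 mol
Co²⁺ + 2e⁻ → Co, so n(e⁻) = 2 × 0.5719 = 1.144 mol
Q = 1.144 × 96485 = 1.104×10^5 C
t = Q / I = 1.104×10^5 / 16.3 = 6773 s

6770 s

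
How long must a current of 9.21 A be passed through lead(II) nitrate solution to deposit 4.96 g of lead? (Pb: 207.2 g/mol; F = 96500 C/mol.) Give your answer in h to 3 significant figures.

0.139 h

n(Pb) = 4.96 / 207.2 = 0.02394 mol
Pb²⁺ + 2e⁻ → Pb, so n(e⁻) = 2 × 0.02394 = 0.04788 mol
Q = 0.04788 × 96500 = 4620 C
t = Q / I = 4620 / 9.21 = 501.6 s = 0.139 h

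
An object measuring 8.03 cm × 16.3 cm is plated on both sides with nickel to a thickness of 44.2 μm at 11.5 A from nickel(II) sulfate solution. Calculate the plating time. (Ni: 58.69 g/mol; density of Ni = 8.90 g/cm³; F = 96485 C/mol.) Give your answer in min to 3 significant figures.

Plated area = 2 × 8.03 × 16.3 = 261.8 cm²
Volume = 261.8 × 44.2×10⁻⁴ cm = 1.157 cm³
m(Ni) = 1.157 × 8.90 = 10.30 g
n(Ni) = 10.30 / 58.69 = 0.1755 mol; n(e⁻) = 2 × 0.1755 = 0.3510 mol
Q = 0.3510 × 96485 = 33870 C
t = 33870 / 11.5 = 2945 s = 49.1 min

49.1 min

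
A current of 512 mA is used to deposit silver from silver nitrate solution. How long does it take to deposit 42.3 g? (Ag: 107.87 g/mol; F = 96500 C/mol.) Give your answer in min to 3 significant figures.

n(Ag) = 42.3 / 107.87 = 0.3921 mol
Ag⁺ + e⁻ → Ag, so n(e⁻) = 0.3921 mol
Q = 0.3921 × 96500 = 37840 C
t = Q / I = 37840 / 0.512 = 73910 s = 1230 min

1230 min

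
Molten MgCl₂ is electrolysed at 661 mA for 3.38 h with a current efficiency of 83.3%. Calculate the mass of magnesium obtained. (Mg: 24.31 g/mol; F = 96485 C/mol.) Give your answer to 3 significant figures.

Q = 0.661 × 12168 = 8043 C
n(e⁻) = 8043 / 96485 = 0.08336 mol
Mg²⁺ + 2e⁻ → Mg, so theoretical m(Mg) = 0.04168 × 24.31 = 1.013 g
Actual mass = 83.3% × 1.013 = 0.844 g

0.844 g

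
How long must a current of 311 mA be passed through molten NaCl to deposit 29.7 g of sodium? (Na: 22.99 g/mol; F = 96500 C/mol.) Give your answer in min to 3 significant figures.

n(Na) = 29.7 / 22.99 = 1.292 mol
Na⁺ + e⁻ → Na, so n(e⁻) = 1.292 mol
Q = 1.292 × 96500 = 1.247×10^5 C
t = Q / I = 1.247×10^5 / 0.311 = 4.010×10^5 s = 6680 min

6680 min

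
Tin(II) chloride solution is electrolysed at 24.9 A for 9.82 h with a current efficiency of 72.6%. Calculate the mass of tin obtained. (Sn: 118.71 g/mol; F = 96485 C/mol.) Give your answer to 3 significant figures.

393 g

Q = 24.9 × 35352 = 8.803×10^5 C
n(e⁻) = 8.803×10^5 / 96485 = 9.124 mol
Sn²⁺ + 2e⁻ → Sn, so theoretical m(Sn) = 4.562 × 118.71 = 541.6 g
Actual mass = 72.6% × 541.6 = 393 g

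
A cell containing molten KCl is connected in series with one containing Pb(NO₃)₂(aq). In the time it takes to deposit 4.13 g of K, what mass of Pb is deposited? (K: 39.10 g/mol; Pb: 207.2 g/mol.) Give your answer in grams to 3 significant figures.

n(K) = 4.13 / 39.10 = 0.1056 mol
K⁺ + e⁻ → K, so n(e⁻) = 0.1056 mol
Same current for the same time ⇒ same n(e⁻) = 0.1056 mol in both cells.
Pb²⁺ + 2e⁻ → Pb, so n(Pb) = 0.1056 / 2 = 0.05280 mol
m(Pb) = 0.05280 × 207.2 = 10.9 g

10.9 g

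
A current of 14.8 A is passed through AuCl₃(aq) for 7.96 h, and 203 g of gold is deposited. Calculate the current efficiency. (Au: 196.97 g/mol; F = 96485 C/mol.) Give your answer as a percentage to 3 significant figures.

Q = 14.8 × 28656 = 4.241×10^5 C
n(e⁻) = 4.241×10^5 / 96485 = 4.396 mol
Au³⁺ + 3e⁻ → Au, so theoretical n(Au) = 1.465 mol → 288.6 g
Efficiency = 203 / 288.6 = 0.7034 = 70.3%

70.3%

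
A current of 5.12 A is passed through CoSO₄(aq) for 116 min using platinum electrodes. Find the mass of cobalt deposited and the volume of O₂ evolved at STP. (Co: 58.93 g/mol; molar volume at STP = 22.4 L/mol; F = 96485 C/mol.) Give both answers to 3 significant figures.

10.9 g Co; 2.07 L O₂

Q = 5.12 × 6960 = 35640 C; n(e⁻) = 35640 / 96485 = 0.3694 mol
Cathode: Co²⁺ + 2e⁻ → Co → n(Co) = 0.3694/2 = 0.1847 mol → 10.9 g
Anode: 2H₂O → O₂ + 4H⁺ + 4e⁻ → n(O₂) = 0.3694/4 = 0.09235 mol → 2.07 L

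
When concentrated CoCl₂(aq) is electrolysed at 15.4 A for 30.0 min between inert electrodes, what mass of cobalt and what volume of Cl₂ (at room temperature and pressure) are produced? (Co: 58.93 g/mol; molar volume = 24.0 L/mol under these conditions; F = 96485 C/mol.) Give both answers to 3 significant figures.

8.47 g Co; 3.45 L Cl₂

Q = 15.4 × 1800 = 27720 C; n(e⁻) = 27720 / 96485 = 0.2873 mol
Cathode: Co²⁺ + 2e⁻ → Co → n(Co) = 0.2873/2 = 0.1437 mol → 8.47 g
Anode: 2Cl⁻ → Cl₂ + 2e⁻ → n(Cl₂) = 0.2873/2 = 0.1437 mol → 3.45 L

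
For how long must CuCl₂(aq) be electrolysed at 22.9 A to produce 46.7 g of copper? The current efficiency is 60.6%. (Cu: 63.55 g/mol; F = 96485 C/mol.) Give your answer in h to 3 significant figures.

n(Cu) = 46.7 / 63.55 = 0.7349 mol
Cu²⁺ + 2e⁻ → Cu, so n(e⁻) = 2 × 0.7349 = 1.470 mol
Q = 1.470 × 96485 / 0.606 = 2.340×10^5 C
t = Q / I = 2.340×10^5 / 22.9 = 10220 s = 2.84 h

2.84 h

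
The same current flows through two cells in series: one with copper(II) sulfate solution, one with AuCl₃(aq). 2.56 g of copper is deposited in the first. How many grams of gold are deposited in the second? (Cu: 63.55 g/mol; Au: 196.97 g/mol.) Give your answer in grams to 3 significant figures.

5.29 g

n(Cu) = 2.56 / 63.55 = 0.04028 mol
Cu²⁺ + 2e⁻ → Cu, so n(e⁻) = 2 × 0.04028 = 0.08056 mol
Since the cells are in series, n(e⁻) in the Au cell is also 0.08056 mol.
Au³⁺ + 3e⁻ → Au, so n(Au) = 0.08056 / 3 = 0.02685 mol
m(Au) = 0.02685 × 196.97 = 5.29 g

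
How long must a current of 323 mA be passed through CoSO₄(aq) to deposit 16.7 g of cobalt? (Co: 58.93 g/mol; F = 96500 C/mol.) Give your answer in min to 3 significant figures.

n(Co) = 16.7 / 58.93 = 0.2834 mol
Co²⁺ + 2e⁻ → Co, so n(e⁻) = 2 × 0.2834 = 0.5668 mol
Q = 0.5668 × 96500 = 54700 C
t = Q / I = 54700 / 0.323 = 1.693×10^5 s = 2820 min

2820 min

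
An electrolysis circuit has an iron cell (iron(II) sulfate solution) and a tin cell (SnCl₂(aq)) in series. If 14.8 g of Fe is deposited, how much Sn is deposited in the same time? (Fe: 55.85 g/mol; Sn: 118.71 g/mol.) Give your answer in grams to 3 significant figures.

31.5 g

n(Fe) = 14.8 / 55.85 = 0.2650 mol
Fe²⁺ + 2e⁻ → Fe, so n(e⁻) = 2 × 0.2650 = 0.5300 mol
The cells are in series, so the same charge (and hence the same n(e⁻) = 0.5300 mol) passes through both.
Sn²⁺ + 2e⁻ → Sn, so n(Sn) = 0.5300 / 2 = 0.2650 mol
m(Sn) = 0.2650 × 118.71 = 31.5 g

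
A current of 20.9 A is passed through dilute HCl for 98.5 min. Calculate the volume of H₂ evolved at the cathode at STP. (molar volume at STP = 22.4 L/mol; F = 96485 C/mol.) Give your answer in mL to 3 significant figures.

Q = 20.9 A × 5910 s = 1.235×10^5 C
n(e⁻) = Q/F = 1.235×10^5/96485 = 1.280 mol
2H⁺ + 2e⁻ → H₂, so n(H₂) = 1.280 / 2 = 0.6400 mol
V = 0.6400 × 22.4 = 14.34 L
= 14300 mL

14300 mL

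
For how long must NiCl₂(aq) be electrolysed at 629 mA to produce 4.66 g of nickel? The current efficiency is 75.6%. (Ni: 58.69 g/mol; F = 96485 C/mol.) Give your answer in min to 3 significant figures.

537 min

n(Ni) = 4.66 / 58.69 = 0.07940 mol
Ni²⁺ + 2e⁻ → Ni, so n(e⁻) = 2 × 0.07940 = 0.1588 mol
Q = 0.1588 × 96485 / 0.756 = 20270 C
t = Q / I = 20270 / 0.629 = 32230 s = 537 min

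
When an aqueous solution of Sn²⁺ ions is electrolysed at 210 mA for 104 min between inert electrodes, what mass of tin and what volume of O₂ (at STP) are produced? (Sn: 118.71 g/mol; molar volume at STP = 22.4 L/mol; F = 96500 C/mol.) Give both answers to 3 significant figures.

Q = 0.210 × 6240 = 1310 C; n(e⁻) = 1310 / 96500 = 0.01358 mol
Cathode: Sn²⁺ + 2e⁻ → Sn → n(Sn) = 0.01358/2 = 0.006790 mol → 0.806 g
Anode: 2H₂O → O₂ + 4H⁺ + 4e⁻ → n(O₂) = 0.01358/4 = 0.003395 mol → 0.0760 L

0.806 g Sn; 0.0760 L O₂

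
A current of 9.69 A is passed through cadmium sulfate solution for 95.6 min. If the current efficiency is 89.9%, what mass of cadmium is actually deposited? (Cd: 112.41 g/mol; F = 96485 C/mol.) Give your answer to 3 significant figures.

Q = 9.69 × 5736 = 55580 C
n(e⁻) = 55580 / 96485 = 0.5760 mol
Cd²⁺ + 2e⁻ → Cd, so theoretical m(Cd) = 0.2880 × 112.41 = 32.37 g
Actual mass = 89.9% × 32.37 = 29.1 g

29.1 g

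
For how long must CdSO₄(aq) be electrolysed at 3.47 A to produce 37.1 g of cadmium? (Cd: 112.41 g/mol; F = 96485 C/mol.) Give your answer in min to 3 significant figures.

306 min

n(Cd) = 37.1 / 112.41 = 0.3300 mol
Cd²⁺ + 2e⁻ → Cd, so n(e⁻) = 2 × 0.3300 = 0.6600 mol
Q = 0.6600 × 96485 = 63680 C
t = Q / I = 63680 / 3.47 = 18350 s = 306 min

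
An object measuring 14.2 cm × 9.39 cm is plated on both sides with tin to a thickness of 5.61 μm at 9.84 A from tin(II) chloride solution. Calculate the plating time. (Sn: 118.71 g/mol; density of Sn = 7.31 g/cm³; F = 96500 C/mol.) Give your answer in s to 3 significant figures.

181 s

Plated area = 2 × 14.2 × 9.39 = 266.7 cm²
Volume = 266.7 × 5.61×10⁻⁴ cm = 0.1496 cm³
m(Sn) = 0.1496 × 7.31 = 1.094 g
n(Sn) = 1.094 / 118.71 = 0.009216 mol; n(e⁻) = 2 × 0.009216 = 0.01843 mol
Q = 0.01843 × 96500 = 1778 C
t = 1778 / 9.84 = 180.7 s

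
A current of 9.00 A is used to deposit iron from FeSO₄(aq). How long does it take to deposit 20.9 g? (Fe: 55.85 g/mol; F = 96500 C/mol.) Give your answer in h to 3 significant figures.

2.23 h

n(Fe) = 20.9 / 55.85 = 0.3742 mol
Fe²⁺ + 2e⁻ → Fe, so n(e⁻) = 2 × 0.3742 = 0.7484 mol
Q = 0.7484 × 96500 = 72220 C
t = Q / I = 72220 / 9.00 = 8024 s = 2.23 h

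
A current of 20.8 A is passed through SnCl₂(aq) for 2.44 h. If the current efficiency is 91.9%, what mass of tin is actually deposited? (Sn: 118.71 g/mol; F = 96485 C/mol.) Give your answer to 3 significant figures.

Q = 20.8 × 8784 = 1.827×10^5 C
n(e⁻) = 1.827×10^5 / 96485 = 1.894 mol
Sn²⁺ + 2e⁻ → Sn, so theoretical m(Sn) = 0.9470 × 118.71 = 112.4 g
Actual mass = 91.9% × 112.4 = 103 g

103 g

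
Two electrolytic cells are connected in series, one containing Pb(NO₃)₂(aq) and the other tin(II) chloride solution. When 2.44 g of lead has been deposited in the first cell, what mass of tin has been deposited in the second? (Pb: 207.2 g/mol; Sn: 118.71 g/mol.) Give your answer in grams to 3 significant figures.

1.40 g

n(Pb) = 2.44 / 207.2 = 0.01178 mol
Pb²⁺ + 2e⁻ → Pb, so n(e⁻) = 2 × 0.01178 = 0.02356 mol
Since the cells are in series, n(e⁻) in the Sn cell is also 0.02356 mol.
Sn²⁺ + 2e⁻ → Sn, so n(Sn) = 0.02356 / 2 = 0.01178 mol
m(Sn) = 0.01178 × 118.71 = 1.40 g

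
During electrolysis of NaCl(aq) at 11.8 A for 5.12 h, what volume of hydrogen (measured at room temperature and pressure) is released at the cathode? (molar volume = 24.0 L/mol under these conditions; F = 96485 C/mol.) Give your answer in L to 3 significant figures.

27.1 L

Charge passed = 11.8 × 18432 = 2.175×10^5 C
n(e⁻) = 2.175×10^5 / 96485 = 2.254 mol
2H⁺ + 2e⁻ → H₂, so n(H₂) = 2.254 / 2 = 1.127 mol
V = 1.127 × 24.0 = 27.05 L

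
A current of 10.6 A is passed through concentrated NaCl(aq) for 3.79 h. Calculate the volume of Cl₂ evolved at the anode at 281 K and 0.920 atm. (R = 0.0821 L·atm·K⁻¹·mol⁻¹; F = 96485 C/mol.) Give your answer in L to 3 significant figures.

18.8 L

Charge passed = 10.6 × 13644 = 1.446×10^5 C
n(e⁻) = 1.446×10^5 / 96485 = 1.499 mol
2Cl⁻ → Cl₂ + 2e⁻, so n(Cl₂) = 1.499 / 2 = 0.7495 mol
V = nRT/P = 0.7495 × 0.0821 × 281 / 0.920 = 18.79 L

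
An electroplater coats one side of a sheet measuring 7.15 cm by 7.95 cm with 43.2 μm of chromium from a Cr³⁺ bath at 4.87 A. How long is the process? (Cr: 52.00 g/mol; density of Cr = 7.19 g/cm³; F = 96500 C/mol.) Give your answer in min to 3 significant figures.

33.6 min

Plated area = 7.15 × 7.95 = 56.84 cm²
Volume = 56.84 × 43.2×10⁻⁴ cm = 0.2455 cm³
m(Cr) = 0.2455 × 7.19 = 1.765 g
n(Cr) = 1.765 / 52.00 = 0.03394 mol; n(e⁻) = 3 × 0.03394 = 0.1018 mol
Q = 0.1018 × 96500 = 9824 C
t = 9824 / 4.87 = 2017 s = 33.6 min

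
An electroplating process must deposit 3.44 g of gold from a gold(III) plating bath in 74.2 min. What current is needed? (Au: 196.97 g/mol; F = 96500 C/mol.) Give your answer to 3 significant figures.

1.14 A

n(Au) = 3.44 / 196.97 = 0.01746 mol
Au³⁺ + 3e⁻ → Au, so n(e⁻) = 3 × 0.01746 = 0.05238 mol
Q = 0.05238 × 96500 = 5055 C
I = Q / t = 5055 / 4452 s = 1.14 A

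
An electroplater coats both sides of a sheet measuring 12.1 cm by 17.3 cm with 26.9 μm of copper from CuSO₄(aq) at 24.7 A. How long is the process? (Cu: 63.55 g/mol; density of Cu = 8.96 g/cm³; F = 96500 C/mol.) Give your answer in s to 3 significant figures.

1240 s

Plated area = 2 × 12.1 × 17.3 = 418.7 cm²
Volume = 418.7 × 26.9×10⁻⁴ cm = 1.126 cm³
m(Cu) = 1.126 × 8.96 = 10.09 g
n(Cu) = 10.09 / 63.55 = 0.1588 mol; n(e⁻) = 2 × 0.1588 = 0.3176 mol
Q = 0.3176 × 96500 = 30650 C
t = 30650 / 24.7 = 1241 s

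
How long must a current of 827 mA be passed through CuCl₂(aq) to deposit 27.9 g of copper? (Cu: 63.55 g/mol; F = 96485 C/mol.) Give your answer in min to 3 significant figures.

n(Cu) = 27.9 / 63.55 = 0.4390 mol
Cu²⁺ + 2e⁻ → Cu, so n(e⁻) = 2 × 0.4390 = 0.8780 mol
Q = 0.8780 × 96485 = 84710 C
t = Q / I = 84710 / 0.827 = 1.024×10^5 s = 1710 min

1710 min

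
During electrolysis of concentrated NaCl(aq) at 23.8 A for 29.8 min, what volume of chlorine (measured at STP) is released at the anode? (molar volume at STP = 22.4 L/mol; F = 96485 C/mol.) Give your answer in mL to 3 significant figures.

Q = 23.8 A × 1788 s = 42550 C
Moles of electrons = 42550 / 96485 = 0.4410 mol
2Cl⁻ → Cl₂ + 2e⁻, so n(Cl₂) = 0.4410 / 2 = 0.2205 mol
V = 0.2205 × 22.4 = 4.939 L
= 4940 mL

4940 mL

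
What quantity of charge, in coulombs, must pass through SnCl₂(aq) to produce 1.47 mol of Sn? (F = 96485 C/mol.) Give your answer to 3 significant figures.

Sn²⁺ + 2e⁻ → Sn, so n(e⁻) = 2 × 1.47 = 2.940 mol
Q = 2.940 × 96485 = 2.837×10^5 C

2.84×10^5 C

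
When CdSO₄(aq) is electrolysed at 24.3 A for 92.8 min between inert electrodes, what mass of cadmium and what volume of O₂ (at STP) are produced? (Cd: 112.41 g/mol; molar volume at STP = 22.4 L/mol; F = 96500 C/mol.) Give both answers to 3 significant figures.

Q = 24.3 × 5568 = 1.353×10^5 C; n(e⁻) = 1.353×10^5 / 96500 = 1.402 mol
Cathode: Cd²⁺ + 2e⁻ → Cd → n(Cd) = 1.402/2 = 0.7010 mol → 78.8 g
Anode: 2H₂O → O₂ + 4H⁺ + 4e⁻ → n(O₂) = 1.402/4 = 0.3505 mol → 7.85 L

78.8 g Cd; 7.85 L O₂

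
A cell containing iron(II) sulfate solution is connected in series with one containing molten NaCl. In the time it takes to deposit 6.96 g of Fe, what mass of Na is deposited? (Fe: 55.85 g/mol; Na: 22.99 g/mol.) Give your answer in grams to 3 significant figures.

n(Fe) = 6.96 / 55.85 = 0.1246 mol
Fe²⁺ + 2e⁻ → Fe, so n(e⁻) = 2 × 0.1246 = 0.2492 mol
In series, the same 0.2492 mol of electrons flows through the second cell.
Na⁺ + e⁻ → Na, so n(Na) = 0.2492 mol
m(Na) = 0.2492 × 22.99 = 5.73 g

5.73 g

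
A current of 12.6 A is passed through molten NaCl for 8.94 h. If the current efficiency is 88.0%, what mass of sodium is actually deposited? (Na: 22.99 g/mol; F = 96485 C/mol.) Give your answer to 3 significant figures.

Q = 12.6 × 32184 = 4.055×10^5 C
n(e⁻) = 4.055×10^5 / 96485 = 4.203 mol
Na⁺ + e⁻ → Na, so theoretical m(Na) = 4.203 × 22.99 = 96.63 g
Actual mass = 88.0% × 96.63 = 85.0 g

85.0 g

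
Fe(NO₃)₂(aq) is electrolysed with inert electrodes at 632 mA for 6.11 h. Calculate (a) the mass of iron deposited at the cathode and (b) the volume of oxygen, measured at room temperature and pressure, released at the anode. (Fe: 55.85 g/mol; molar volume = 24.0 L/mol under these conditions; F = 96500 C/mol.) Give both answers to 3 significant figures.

4.02 g Fe; 0.864 L O₂

Q = 0.632 × 21996 = 13900 C; n(e⁻) = 13900 / 96500 = 0.1440 mol
Cathode: Fe²⁺ + 2e⁻ → Fe → n(Fe) = 0.1440/2 = 0.07200 mol → 4.02 g
Anode: 2H₂O → O₂ + 4H⁺ + 4e⁻ → n(O₂) = 0.1440/4 = 0.03600 mol → 0.864 L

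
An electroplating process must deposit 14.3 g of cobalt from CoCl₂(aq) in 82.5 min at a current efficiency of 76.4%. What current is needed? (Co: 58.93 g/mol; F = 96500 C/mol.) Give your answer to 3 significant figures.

12.4 A

n(Co) = 14.3 / 58.93 = 0.2427 mol
Co²⁺ + 2e⁻ → Co, so n(e⁻) = 2 × 0.2427 = 0.4854 mol
Q = 0.4854 × 96500 / 0.764 = 61310 C
I = Q / t = 61310 / 4950 s = 12.4 A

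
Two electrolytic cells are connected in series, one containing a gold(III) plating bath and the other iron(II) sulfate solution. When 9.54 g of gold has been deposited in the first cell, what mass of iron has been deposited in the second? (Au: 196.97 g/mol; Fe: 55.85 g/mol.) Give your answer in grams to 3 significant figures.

4.06 g

n(Au) = 9.54 / 196.97 = 0.04843 mol
Au³⁺ + 3e⁻ → Au, so n(e⁻) = 3 × 0.04843 = 0.1453 mol
In series, the same 0.1453 mol of electrons flows through the second cell.
Fe²⁺ + 2e⁻ → Fe, so n(Fe) = 0.1453 / 2 = 0.07265 mol
m(Fe) = 0.07265 × 55.85 = 4.06 g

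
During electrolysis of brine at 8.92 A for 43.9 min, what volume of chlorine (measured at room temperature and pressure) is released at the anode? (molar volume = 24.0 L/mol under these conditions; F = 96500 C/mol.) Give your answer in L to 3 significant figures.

2.92 L

Q = It = 8.92 × 2634 = 23500 C
Moles of electrons = 23500 / 96500 = 0.2435 mol
2Cl⁻ → Cl₂ + 2e⁻, so n(Cl₂) = 0.2435 / 2 = 0.1218 mol
V = 0.1218 × 24.0 = 2.923 L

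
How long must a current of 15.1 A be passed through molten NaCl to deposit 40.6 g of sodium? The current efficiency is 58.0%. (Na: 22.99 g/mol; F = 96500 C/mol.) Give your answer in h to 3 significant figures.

5.41 h

n(Na) = 40.6 / 22.99 = 1.766 mol
Na⁺ + e⁻ → Na, so n(e⁻) = 1.766 mol
Q = 1.766 × 96500 / 0.580 = 2.938×10^5 C
t = Q / I = 2.938×10^5 / 15.1 = 19460 s = 5.41 h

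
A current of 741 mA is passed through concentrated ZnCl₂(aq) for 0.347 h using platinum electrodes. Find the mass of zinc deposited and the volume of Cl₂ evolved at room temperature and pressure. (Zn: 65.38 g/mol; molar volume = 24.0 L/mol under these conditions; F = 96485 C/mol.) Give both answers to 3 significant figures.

0.314 g Zn; 0.115 L Cl₂

Q = 0.741 × 1249.2 = 925.7 C; n(e⁻) = 925.7 / 96485 = 0.009594 mol
Cathode: Zn²⁺ + 2e⁻ → Zn → n(Zn) = 0.009594/2 = 0.004797 mol → 0.314 g
Anode: 2Cl⁻ → Cl₂ + 2e⁻ → n(Cl₂) = 0.009594/2 = 0.004797 mol → 0.115 L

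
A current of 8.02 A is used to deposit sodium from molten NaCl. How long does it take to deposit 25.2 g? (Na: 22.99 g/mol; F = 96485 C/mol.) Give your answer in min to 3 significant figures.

220 min

n(Na) = 25.2 / 22.99 = 1.096 mol
Na⁺ + e⁻ → Na, so n(e⁻) = 1.096 mol
Q = 1.096 × 96485 = 1.057×10^5 C
t = Q / I = 1.057×10^5 / 8.02 = 13180 s = 220 min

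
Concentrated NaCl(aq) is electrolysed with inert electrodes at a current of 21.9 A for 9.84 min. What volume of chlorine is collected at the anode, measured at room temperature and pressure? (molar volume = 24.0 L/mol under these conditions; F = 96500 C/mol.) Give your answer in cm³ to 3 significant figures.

Q = 21.9 A × 590.4 s = 12930 C
n(e⁻) = 12930 / 96500 = 0.1340 mol
2Cl⁻ → Cl₂ + 2e⁻, so n(Cl₂) = 0.1340 / 2 = 0.06700 mol
V = 0.06700 × 24.0 = 1.608 L
= 1610 cm³

1610 cm³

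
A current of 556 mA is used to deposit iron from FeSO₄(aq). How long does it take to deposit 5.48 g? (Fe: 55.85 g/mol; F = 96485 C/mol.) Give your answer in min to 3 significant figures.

n(Fe) = 5.48 / 55.85 = 0.09812 mol
Fe²⁺ + 2e⁻ → Fe, so n(e⁻) = 2 × 0.09812 = 0.1962 mol
Q = 0.1962 × 96485 = 18930 C
t = Q / I = 18930 / 0.556 = 34050 s = 568 min

568 min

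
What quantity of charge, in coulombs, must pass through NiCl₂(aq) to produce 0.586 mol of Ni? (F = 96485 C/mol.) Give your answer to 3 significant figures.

Ni²⁺ + 2e⁻ → Ni, so n(e⁻) = 2 × 0.586 = 1.172 mol
Q = 1.172 × 96485 = 1.131×10^5 C

1.13×10^5 C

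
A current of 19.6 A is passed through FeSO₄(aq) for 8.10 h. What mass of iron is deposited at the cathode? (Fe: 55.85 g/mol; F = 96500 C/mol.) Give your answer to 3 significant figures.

165 g

Q = It = 19.6 × 29160 = 5.715×10^5 C
n(e⁻) = Q/F = 5.715×10^5/96500 = 5.922 mol
Fe²⁺ + 2e⁻ → Fe, so n(Fe) = 5.922 / 2 = 2.961 mol
m = 2.961 × 55.85 = 165 g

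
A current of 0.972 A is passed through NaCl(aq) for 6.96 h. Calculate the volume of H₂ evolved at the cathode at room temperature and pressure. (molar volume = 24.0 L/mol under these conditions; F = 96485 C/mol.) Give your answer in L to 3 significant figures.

Charge passed = 0.972 × 25056 = 24350 C
n(e⁻) = Q/F = 24350/96485 = 0.2524 mol
2H⁺ + 2e⁻ → H₂, so n(H₂) = 0.2524 / 2 = 0.1262 mol
V = 0.1262 × 24.0 = 3.029 L

3.03 L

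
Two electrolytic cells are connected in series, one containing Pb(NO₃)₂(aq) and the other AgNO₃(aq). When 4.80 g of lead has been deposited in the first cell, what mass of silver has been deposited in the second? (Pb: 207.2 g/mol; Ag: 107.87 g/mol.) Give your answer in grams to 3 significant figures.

n(Pb) = 4.80 / 207.2 = 0.02317 mol
Pb²⁺ + 2e⁻ → Pb, so n(e⁻) = 2 × 0.02317 = 0.04634 mol
In series, the same 0.04634 mol of electrons flows through the second cell.
Ag⁺ + e⁻ → Ag, so n(Ag) = 0.04634 mol
m(Ag) = 0.04634 × 107.87 = 5.00 g

5.00 g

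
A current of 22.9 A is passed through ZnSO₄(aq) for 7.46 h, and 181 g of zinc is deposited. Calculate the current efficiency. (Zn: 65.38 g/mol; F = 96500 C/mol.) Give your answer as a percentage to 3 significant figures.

86.9%

Q = 22.9 × 26856 = 6.150×10^5 C
n(e⁻) = 6.150×10^5 / 96500 = 6.373 mol
Zn²⁺ + 2e⁻ → Zn, so theoretical n(Zn) = 3.187 mol → 208.4 g
Efficiency = 181 / 208.4 = 0.8685 = 86.9%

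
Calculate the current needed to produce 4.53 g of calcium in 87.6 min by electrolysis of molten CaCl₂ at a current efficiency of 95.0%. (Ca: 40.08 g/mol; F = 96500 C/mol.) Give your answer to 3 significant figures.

4.37 A

n(Ca) = 4.53 / 40.08 = 0.1130 mol
Ca²⁺ + 2e⁻ → Ca, so n(e⁻) = 2 × 0.1130 = 0.2260 mol
Q = 0.2260 × 96500 / 0.950 = 22960 C
I = Q / t = 22960 / 5256 s = 4.37 A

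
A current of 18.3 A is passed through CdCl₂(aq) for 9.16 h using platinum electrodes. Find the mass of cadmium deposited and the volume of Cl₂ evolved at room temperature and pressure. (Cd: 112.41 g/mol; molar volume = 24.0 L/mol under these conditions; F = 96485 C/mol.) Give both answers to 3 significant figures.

352 g Cd; 75.1 L Cl₂

Q = 18.3 × 32976 = 6.035×10^5 C; n(e⁻) = 6.035×10^5 / 96485 = 6.255 mol
Cathode: Cd²⁺ + 2e⁻ → Cd → n(Cd) = 6.255/2 = 3.128 mol → 352 g
Anode: 2Cl⁻ → Cl₂ + 2e⁻ → n(Cl₂) = 6.255/2 = 3.128 mol → 75.1 L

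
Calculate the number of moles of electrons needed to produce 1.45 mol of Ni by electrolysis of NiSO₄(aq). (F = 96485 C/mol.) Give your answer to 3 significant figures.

2.90 mol

Ni²⁺ + 2e⁻ → Ni, so n(e⁻) = 2 × 1.45 = 2.900 mol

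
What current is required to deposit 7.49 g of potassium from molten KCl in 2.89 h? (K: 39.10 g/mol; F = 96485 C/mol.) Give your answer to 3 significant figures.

n(K) = 7.49 / 39.10 = 0.1916 mol
K⁺ + e⁻ → K, so n(e⁻) = 0.1916 mol
Q = 0.1916 × 96485 = 18490 C
I = Q / t = 18490 / 10404 s = 1.78 A

1.78 A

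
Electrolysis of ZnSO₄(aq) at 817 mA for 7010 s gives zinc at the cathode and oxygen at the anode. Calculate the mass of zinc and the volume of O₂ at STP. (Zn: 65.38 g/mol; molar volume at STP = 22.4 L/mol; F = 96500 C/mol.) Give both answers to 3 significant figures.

1.94 g Zn; 0.332 L O₂

Q = 0.817 × 7010 = 5727 C; n(e⁻) = 5727 / 96500 = 0.05935 mol
Cathode: Zn²⁺ + 2e⁻ → Zn → n(Zn) = 0.05935/2 = 0.02968 mol → 1.94 g
Anode: 2H₂O → O₂ + 4H⁺ + 4e⁻ → n(O₂) = 0.05935/4 = 0.01484 mol → 0.332 L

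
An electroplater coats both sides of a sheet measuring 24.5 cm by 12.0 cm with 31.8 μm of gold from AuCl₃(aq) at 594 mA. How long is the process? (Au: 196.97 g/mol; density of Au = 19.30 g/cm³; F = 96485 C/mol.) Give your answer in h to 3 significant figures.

Plated area = 2 × 24.5 × 12.0 = 588.0 cm²
Volume = 588.0 × 31.8×10⁻⁴ cm = 1.870 cm³
m(Au) = 1.870 × 19.30 = 36.09 g
n(Au) = 36.09 / 196.97 = 0.1832 mol; n(e⁻) = 3 × 0.1832 = 0.5496 mol
Q = 0.5496 × 96485 = 53030 C
t = 53030 / 0.594 = 89280 s = 24.8 h

24.8 h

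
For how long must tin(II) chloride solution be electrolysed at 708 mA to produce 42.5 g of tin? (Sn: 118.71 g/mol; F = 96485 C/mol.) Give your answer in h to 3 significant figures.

27.1 h

n(Sn) = 42.5 / 118.71 = 0.3580 mol
Sn²⁺ + 2e⁻ → Sn, so n(e⁻) = 2 × 0.3580 = 0.7160 mol
Q = 0.7160 × 96485 = 69080 C
t = Q / I = 69080 / 0.708 = 97570 s = 27.1 h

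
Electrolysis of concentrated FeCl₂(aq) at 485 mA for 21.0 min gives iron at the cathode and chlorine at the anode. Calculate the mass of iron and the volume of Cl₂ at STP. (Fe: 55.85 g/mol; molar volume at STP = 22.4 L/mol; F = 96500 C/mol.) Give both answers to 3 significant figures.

0.177 g Fe; 0.0709 L Cl₂

Q = 0.485 × 1260 = 611.1 C; n(e⁻) = 611.1 / 96500 = 0.006333 mol
Cathode: Fe²⁺ + 2e⁻ → Fe → n(Fe) = 0.006333/2 = 0.003167 mol → 0.177 g
Anode: 2Cl⁻ → Cl₂ + 2e⁻ → n(Cl₂) = 0.006333/2 = 0.003167 mol → 0.0709 L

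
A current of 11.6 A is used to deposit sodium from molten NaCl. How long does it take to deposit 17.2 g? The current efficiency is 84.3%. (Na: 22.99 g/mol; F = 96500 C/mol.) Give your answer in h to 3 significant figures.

2.05 h

n(Na) = 17.2 / 22.99 = 0.7482 mol
Na⁺ + e⁻ → Na, so n(e⁻) = 0.7482 mol
Q = 0.7482 × 96500 / 0.843 = 85650 C
t = Q / I = 85650 / 11.6 = 7384 s = 2.05 h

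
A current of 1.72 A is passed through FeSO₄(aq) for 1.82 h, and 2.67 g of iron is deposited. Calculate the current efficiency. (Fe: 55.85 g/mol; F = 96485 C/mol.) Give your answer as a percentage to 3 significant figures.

81.9%

Q = 1.72 × 6552 = 11270 C
n(e⁻) = 11270 / 96485 = 0.1168 mol
Fe²⁺ + 2e⁻ → Fe, so theoretical n(Fe) = 0.05840 mol → 3.262 g
Efficiency = 2.67 / 3.262 = 0.8185 = 81.9%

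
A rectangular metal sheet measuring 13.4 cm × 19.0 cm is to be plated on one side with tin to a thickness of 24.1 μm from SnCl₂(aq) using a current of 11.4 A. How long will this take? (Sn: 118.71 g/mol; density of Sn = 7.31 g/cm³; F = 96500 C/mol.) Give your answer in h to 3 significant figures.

Plated area = 13.4 × 19.0 = 254.6 cm²
Volume = 254.6 × 24.1×10⁻⁴ cm = 0.6136 cm³
m(Sn) = 0.6136 × 7.31 = 4.485 g
n(Sn) = 4.485 / 118.71 = 0.03778 mol; n(e⁻) = 2 × 0.03778 = 0.07556 mol
Q = 0.07556 × 96500 = 7292 C
t = 7292 / 11.4 = 639.6 s = 0.178 h

0.178 h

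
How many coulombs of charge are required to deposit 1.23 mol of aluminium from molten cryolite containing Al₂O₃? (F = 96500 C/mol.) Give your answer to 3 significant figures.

3.56×10^5 C

Al³⁺ + 3e⁻ → Al, so n(e⁻) = 3 × 1.23 = 3.690 mol
Q = 3.690 × 96500 = 3.561×10^5 C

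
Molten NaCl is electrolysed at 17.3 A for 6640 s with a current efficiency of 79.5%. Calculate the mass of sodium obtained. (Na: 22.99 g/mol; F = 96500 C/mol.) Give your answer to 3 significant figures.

Q = 17.3 × 6640 = 1.149×10^5 C
n(e⁻) = 1.149×10^5 / 96500 = 1.191 mol
Na⁺ + e⁻ → Na, so theoretical m(Na) = 1.191 × 22.99 = 27.38 g
Actual mass = 79.5% × 27.38 = 21.8 g

21.8 g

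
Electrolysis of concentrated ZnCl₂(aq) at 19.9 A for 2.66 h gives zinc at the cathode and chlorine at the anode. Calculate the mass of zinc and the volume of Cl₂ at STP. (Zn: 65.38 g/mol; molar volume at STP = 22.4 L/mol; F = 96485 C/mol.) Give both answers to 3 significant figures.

Q = 19.9 × 9576 = 1.906×10^5 C; n(e⁻) = 1.906×10^5 / 96485 = 1.975 mol
Cathode: Zn²⁺ + 2e⁻ → Zn → n(Zn) = 1.975/2 = 0.9875 mol → 64.6 g
Anode: 2Cl⁻ → Cl₂ + 2e⁻ → n(Cl₂) = 1.975/2 = 0.9875 mol → 22.1 L

64.6 g Zn; 22.1 L Cl₂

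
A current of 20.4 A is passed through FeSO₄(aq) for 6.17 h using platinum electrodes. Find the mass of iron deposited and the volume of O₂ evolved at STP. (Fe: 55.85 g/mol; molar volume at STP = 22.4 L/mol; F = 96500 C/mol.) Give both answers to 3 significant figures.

131 g Fe; 26.3 L O₂

Q = 20.4 × 22212 = 4.531×10^5 C; n(e⁻) = 4.531×10^5 / 96500 = 4.695 mol
Cathode: Fe²⁺ + 2e⁻ → Fe → n(Fe) = 4.695/2 = 2.348 mol → 131 g
Anode: 2H₂O → O₂ + 4H⁺ + 4e⁻ → n(O₂) = 4.695/4 = 1.174 mol → 26.3 L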